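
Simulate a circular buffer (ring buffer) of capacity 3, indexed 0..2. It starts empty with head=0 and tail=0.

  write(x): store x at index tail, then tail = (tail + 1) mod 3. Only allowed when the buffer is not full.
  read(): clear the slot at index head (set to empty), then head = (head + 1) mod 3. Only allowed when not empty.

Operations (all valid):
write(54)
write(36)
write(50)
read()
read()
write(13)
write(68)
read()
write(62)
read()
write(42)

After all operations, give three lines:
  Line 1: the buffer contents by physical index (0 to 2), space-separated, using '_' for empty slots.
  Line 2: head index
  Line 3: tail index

write(54): buf=[54 _ _], head=0, tail=1, size=1
write(36): buf=[54 36 _], head=0, tail=2, size=2
write(50): buf=[54 36 50], head=0, tail=0, size=3
read(): buf=[_ 36 50], head=1, tail=0, size=2
read(): buf=[_ _ 50], head=2, tail=0, size=1
write(13): buf=[13 _ 50], head=2, tail=1, size=2
write(68): buf=[13 68 50], head=2, tail=2, size=3
read(): buf=[13 68 _], head=0, tail=2, size=2
write(62): buf=[13 68 62], head=0, tail=0, size=3
read(): buf=[_ 68 62], head=1, tail=0, size=2
write(42): buf=[42 68 62], head=1, tail=1, size=3

Answer: 42 68 62
1
1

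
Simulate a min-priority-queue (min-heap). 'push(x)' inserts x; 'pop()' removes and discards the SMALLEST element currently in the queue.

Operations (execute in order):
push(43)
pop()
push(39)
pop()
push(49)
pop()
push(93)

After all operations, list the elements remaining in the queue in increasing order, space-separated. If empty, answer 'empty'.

Answer: 93

Derivation:
push(43): heap contents = [43]
pop() → 43: heap contents = []
push(39): heap contents = [39]
pop() → 39: heap contents = []
push(49): heap contents = [49]
pop() → 49: heap contents = []
push(93): heap contents = [93]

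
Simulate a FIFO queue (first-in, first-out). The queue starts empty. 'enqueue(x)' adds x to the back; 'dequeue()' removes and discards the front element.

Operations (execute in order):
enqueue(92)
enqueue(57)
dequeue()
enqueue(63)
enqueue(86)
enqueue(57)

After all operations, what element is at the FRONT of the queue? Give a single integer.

enqueue(92): queue = [92]
enqueue(57): queue = [92, 57]
dequeue(): queue = [57]
enqueue(63): queue = [57, 63]
enqueue(86): queue = [57, 63, 86]
enqueue(57): queue = [57, 63, 86, 57]

Answer: 57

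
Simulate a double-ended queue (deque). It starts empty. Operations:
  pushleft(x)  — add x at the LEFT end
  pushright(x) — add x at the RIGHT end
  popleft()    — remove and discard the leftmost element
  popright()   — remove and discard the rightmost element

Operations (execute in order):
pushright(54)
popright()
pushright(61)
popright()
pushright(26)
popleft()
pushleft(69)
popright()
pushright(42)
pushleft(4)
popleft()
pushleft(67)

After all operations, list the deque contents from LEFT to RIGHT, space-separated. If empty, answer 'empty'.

Answer: 67 42

Derivation:
pushright(54): [54]
popright(): []
pushright(61): [61]
popright(): []
pushright(26): [26]
popleft(): []
pushleft(69): [69]
popright(): []
pushright(42): [42]
pushleft(4): [4, 42]
popleft(): [42]
pushleft(67): [67, 42]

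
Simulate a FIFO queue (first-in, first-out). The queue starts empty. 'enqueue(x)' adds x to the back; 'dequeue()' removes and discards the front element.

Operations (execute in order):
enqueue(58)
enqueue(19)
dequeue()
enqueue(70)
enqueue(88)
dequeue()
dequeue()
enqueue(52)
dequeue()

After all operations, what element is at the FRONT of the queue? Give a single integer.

Answer: 52

Derivation:
enqueue(58): queue = [58]
enqueue(19): queue = [58, 19]
dequeue(): queue = [19]
enqueue(70): queue = [19, 70]
enqueue(88): queue = [19, 70, 88]
dequeue(): queue = [70, 88]
dequeue(): queue = [88]
enqueue(52): queue = [88, 52]
dequeue(): queue = [52]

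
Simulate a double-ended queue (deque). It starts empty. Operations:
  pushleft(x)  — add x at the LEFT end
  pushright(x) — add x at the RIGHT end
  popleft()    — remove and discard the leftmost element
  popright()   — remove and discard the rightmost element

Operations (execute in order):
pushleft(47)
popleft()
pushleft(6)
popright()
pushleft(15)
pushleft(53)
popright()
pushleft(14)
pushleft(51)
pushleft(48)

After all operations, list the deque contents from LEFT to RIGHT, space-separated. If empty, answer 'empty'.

Answer: 48 51 14 53

Derivation:
pushleft(47): [47]
popleft(): []
pushleft(6): [6]
popright(): []
pushleft(15): [15]
pushleft(53): [53, 15]
popright(): [53]
pushleft(14): [14, 53]
pushleft(51): [51, 14, 53]
pushleft(48): [48, 51, 14, 53]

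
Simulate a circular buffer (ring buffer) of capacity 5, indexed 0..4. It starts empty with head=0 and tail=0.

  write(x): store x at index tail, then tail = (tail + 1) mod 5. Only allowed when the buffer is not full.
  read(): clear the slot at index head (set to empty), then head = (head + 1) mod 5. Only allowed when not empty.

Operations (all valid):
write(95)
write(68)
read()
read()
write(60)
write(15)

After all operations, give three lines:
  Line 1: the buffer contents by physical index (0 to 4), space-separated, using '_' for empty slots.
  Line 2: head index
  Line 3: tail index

write(95): buf=[95 _ _ _ _], head=0, tail=1, size=1
write(68): buf=[95 68 _ _ _], head=0, tail=2, size=2
read(): buf=[_ 68 _ _ _], head=1, tail=2, size=1
read(): buf=[_ _ _ _ _], head=2, tail=2, size=0
write(60): buf=[_ _ 60 _ _], head=2, tail=3, size=1
write(15): buf=[_ _ 60 15 _], head=2, tail=4, size=2

Answer: _ _ 60 15 _
2
4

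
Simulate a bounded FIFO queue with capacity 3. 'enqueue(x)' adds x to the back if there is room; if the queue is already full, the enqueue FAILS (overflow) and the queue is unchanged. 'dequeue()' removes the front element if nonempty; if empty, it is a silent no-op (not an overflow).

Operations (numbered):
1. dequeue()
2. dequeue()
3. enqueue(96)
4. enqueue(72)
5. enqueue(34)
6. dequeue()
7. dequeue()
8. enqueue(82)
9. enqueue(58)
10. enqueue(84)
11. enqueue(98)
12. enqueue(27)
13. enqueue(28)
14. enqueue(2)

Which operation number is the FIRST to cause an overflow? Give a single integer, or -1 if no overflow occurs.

1. dequeue(): empty, no-op, size=0
2. dequeue(): empty, no-op, size=0
3. enqueue(96): size=1
4. enqueue(72): size=2
5. enqueue(34): size=3
6. dequeue(): size=2
7. dequeue(): size=1
8. enqueue(82): size=2
9. enqueue(58): size=3
10. enqueue(84): size=3=cap → OVERFLOW (fail)
11. enqueue(98): size=3=cap → OVERFLOW (fail)
12. enqueue(27): size=3=cap → OVERFLOW (fail)
13. enqueue(28): size=3=cap → OVERFLOW (fail)
14. enqueue(2): size=3=cap → OVERFLOW (fail)

Answer: 10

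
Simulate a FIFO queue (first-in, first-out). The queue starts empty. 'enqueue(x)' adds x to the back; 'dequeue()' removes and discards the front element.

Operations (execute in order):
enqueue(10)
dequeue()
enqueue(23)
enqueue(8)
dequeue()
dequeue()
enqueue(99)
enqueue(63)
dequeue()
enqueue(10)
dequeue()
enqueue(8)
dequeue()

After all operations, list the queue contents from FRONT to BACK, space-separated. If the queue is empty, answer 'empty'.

enqueue(10): [10]
dequeue(): []
enqueue(23): [23]
enqueue(8): [23, 8]
dequeue(): [8]
dequeue(): []
enqueue(99): [99]
enqueue(63): [99, 63]
dequeue(): [63]
enqueue(10): [63, 10]
dequeue(): [10]
enqueue(8): [10, 8]
dequeue(): [8]

Answer: 8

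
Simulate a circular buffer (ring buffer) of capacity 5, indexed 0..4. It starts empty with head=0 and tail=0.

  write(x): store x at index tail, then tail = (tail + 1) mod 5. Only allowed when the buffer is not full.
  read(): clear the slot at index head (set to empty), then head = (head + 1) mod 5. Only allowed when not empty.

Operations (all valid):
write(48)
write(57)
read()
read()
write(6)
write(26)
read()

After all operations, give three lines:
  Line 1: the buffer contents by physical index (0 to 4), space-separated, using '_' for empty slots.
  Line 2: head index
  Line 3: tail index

write(48): buf=[48 _ _ _ _], head=0, tail=1, size=1
write(57): buf=[48 57 _ _ _], head=0, tail=2, size=2
read(): buf=[_ 57 _ _ _], head=1, tail=2, size=1
read(): buf=[_ _ _ _ _], head=2, tail=2, size=0
write(6): buf=[_ _ 6 _ _], head=2, tail=3, size=1
write(26): buf=[_ _ 6 26 _], head=2, tail=4, size=2
read(): buf=[_ _ _ 26 _], head=3, tail=4, size=1

Answer: _ _ _ 26 _
3
4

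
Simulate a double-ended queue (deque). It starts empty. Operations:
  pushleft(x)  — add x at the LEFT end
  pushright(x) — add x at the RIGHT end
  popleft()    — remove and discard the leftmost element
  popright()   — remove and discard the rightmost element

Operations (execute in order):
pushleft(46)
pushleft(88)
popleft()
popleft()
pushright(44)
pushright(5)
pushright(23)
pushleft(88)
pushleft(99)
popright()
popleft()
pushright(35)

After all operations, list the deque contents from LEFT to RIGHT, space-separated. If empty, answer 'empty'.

Answer: 88 44 5 35

Derivation:
pushleft(46): [46]
pushleft(88): [88, 46]
popleft(): [46]
popleft(): []
pushright(44): [44]
pushright(5): [44, 5]
pushright(23): [44, 5, 23]
pushleft(88): [88, 44, 5, 23]
pushleft(99): [99, 88, 44, 5, 23]
popright(): [99, 88, 44, 5]
popleft(): [88, 44, 5]
pushright(35): [88, 44, 5, 35]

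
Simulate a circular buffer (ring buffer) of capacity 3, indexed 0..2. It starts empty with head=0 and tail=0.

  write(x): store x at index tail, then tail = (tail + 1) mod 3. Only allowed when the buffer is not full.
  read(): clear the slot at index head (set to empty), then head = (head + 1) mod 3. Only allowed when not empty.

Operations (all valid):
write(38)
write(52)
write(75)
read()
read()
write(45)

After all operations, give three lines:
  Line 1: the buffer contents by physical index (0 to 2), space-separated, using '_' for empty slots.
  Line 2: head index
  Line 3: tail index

Answer: 45 _ 75
2
1

Derivation:
write(38): buf=[38 _ _], head=0, tail=1, size=1
write(52): buf=[38 52 _], head=0, tail=2, size=2
write(75): buf=[38 52 75], head=0, tail=0, size=3
read(): buf=[_ 52 75], head=1, tail=0, size=2
read(): buf=[_ _ 75], head=2, tail=0, size=1
write(45): buf=[45 _ 75], head=2, tail=1, size=2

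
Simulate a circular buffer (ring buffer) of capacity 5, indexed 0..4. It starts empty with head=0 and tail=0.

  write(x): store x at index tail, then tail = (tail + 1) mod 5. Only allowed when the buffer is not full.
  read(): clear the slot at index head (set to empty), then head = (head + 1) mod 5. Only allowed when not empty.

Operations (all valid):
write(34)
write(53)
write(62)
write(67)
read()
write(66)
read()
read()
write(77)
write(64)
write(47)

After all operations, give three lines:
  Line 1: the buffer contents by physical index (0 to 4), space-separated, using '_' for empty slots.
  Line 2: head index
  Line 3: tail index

write(34): buf=[34 _ _ _ _], head=0, tail=1, size=1
write(53): buf=[34 53 _ _ _], head=0, tail=2, size=2
write(62): buf=[34 53 62 _ _], head=0, tail=3, size=3
write(67): buf=[34 53 62 67 _], head=0, tail=4, size=4
read(): buf=[_ 53 62 67 _], head=1, tail=4, size=3
write(66): buf=[_ 53 62 67 66], head=1, tail=0, size=4
read(): buf=[_ _ 62 67 66], head=2, tail=0, size=3
read(): buf=[_ _ _ 67 66], head=3, tail=0, size=2
write(77): buf=[77 _ _ 67 66], head=3, tail=1, size=3
write(64): buf=[77 64 _ 67 66], head=3, tail=2, size=4
write(47): buf=[77 64 47 67 66], head=3, tail=3, size=5

Answer: 77 64 47 67 66
3
3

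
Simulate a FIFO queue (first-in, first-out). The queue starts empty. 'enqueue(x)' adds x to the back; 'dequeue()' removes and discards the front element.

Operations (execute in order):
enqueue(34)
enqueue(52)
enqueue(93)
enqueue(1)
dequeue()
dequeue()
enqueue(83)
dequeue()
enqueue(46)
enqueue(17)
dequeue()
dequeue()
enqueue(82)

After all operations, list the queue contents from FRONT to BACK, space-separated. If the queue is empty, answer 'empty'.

Answer: 46 17 82

Derivation:
enqueue(34): [34]
enqueue(52): [34, 52]
enqueue(93): [34, 52, 93]
enqueue(1): [34, 52, 93, 1]
dequeue(): [52, 93, 1]
dequeue(): [93, 1]
enqueue(83): [93, 1, 83]
dequeue(): [1, 83]
enqueue(46): [1, 83, 46]
enqueue(17): [1, 83, 46, 17]
dequeue(): [83, 46, 17]
dequeue(): [46, 17]
enqueue(82): [46, 17, 82]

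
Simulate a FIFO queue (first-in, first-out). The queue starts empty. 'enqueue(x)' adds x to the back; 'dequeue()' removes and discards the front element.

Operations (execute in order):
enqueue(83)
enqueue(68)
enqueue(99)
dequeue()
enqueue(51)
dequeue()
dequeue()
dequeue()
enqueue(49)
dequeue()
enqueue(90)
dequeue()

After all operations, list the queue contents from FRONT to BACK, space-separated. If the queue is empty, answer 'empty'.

Answer: empty

Derivation:
enqueue(83): [83]
enqueue(68): [83, 68]
enqueue(99): [83, 68, 99]
dequeue(): [68, 99]
enqueue(51): [68, 99, 51]
dequeue(): [99, 51]
dequeue(): [51]
dequeue(): []
enqueue(49): [49]
dequeue(): []
enqueue(90): [90]
dequeue(): []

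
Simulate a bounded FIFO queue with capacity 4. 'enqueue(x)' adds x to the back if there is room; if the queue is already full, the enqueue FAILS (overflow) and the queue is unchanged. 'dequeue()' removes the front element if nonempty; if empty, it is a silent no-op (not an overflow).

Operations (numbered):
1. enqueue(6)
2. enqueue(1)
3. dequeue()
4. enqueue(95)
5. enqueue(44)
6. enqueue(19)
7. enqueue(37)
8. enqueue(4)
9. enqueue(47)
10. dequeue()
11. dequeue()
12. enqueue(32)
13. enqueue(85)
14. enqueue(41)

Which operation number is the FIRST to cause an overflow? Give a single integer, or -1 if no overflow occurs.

1. enqueue(6): size=1
2. enqueue(1): size=2
3. dequeue(): size=1
4. enqueue(95): size=2
5. enqueue(44): size=3
6. enqueue(19): size=4
7. enqueue(37): size=4=cap → OVERFLOW (fail)
8. enqueue(4): size=4=cap → OVERFLOW (fail)
9. enqueue(47): size=4=cap → OVERFLOW (fail)
10. dequeue(): size=3
11. dequeue(): size=2
12. enqueue(32): size=3
13. enqueue(85): size=4
14. enqueue(41): size=4=cap → OVERFLOW (fail)

Answer: 7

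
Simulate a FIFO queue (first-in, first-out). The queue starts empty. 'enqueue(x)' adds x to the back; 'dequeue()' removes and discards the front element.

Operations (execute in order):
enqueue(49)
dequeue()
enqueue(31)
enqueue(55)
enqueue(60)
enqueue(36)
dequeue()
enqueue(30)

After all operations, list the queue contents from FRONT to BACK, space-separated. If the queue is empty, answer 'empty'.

Answer: 55 60 36 30

Derivation:
enqueue(49): [49]
dequeue(): []
enqueue(31): [31]
enqueue(55): [31, 55]
enqueue(60): [31, 55, 60]
enqueue(36): [31, 55, 60, 36]
dequeue(): [55, 60, 36]
enqueue(30): [55, 60, 36, 30]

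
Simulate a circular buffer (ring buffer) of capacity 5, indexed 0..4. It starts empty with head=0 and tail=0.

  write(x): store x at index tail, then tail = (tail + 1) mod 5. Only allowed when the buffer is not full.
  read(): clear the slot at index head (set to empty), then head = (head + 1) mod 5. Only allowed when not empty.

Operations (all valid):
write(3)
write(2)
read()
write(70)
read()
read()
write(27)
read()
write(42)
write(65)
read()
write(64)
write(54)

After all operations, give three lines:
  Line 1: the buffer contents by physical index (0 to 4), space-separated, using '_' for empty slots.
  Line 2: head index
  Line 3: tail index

write(3): buf=[3 _ _ _ _], head=0, tail=1, size=1
write(2): buf=[3 2 _ _ _], head=0, tail=2, size=2
read(): buf=[_ 2 _ _ _], head=1, tail=2, size=1
write(70): buf=[_ 2 70 _ _], head=1, tail=3, size=2
read(): buf=[_ _ 70 _ _], head=2, tail=3, size=1
read(): buf=[_ _ _ _ _], head=3, tail=3, size=0
write(27): buf=[_ _ _ 27 _], head=3, tail=4, size=1
read(): buf=[_ _ _ _ _], head=4, tail=4, size=0
write(42): buf=[_ _ _ _ 42], head=4, tail=0, size=1
write(65): buf=[65 _ _ _ 42], head=4, tail=1, size=2
read(): buf=[65 _ _ _ _], head=0, tail=1, size=1
write(64): buf=[65 64 _ _ _], head=0, tail=2, size=2
write(54): buf=[65 64 54 _ _], head=0, tail=3, size=3

Answer: 65 64 54 _ _
0
3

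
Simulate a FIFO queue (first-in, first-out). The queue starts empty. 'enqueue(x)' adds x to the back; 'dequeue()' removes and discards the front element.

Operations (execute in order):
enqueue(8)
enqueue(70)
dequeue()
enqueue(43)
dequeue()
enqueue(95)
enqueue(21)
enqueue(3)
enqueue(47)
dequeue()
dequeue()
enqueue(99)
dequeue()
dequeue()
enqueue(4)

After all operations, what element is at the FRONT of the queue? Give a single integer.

enqueue(8): queue = [8]
enqueue(70): queue = [8, 70]
dequeue(): queue = [70]
enqueue(43): queue = [70, 43]
dequeue(): queue = [43]
enqueue(95): queue = [43, 95]
enqueue(21): queue = [43, 95, 21]
enqueue(3): queue = [43, 95, 21, 3]
enqueue(47): queue = [43, 95, 21, 3, 47]
dequeue(): queue = [95, 21, 3, 47]
dequeue(): queue = [21, 3, 47]
enqueue(99): queue = [21, 3, 47, 99]
dequeue(): queue = [3, 47, 99]
dequeue(): queue = [47, 99]
enqueue(4): queue = [47, 99, 4]

Answer: 47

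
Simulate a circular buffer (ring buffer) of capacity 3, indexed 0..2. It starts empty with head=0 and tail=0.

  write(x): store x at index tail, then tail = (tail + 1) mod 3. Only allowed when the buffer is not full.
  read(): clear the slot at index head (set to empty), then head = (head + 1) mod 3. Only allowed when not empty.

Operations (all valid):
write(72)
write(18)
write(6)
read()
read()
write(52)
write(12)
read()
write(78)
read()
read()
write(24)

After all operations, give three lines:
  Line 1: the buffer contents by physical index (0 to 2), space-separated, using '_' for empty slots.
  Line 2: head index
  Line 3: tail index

write(72): buf=[72 _ _], head=0, tail=1, size=1
write(18): buf=[72 18 _], head=0, tail=2, size=2
write(6): buf=[72 18 6], head=0, tail=0, size=3
read(): buf=[_ 18 6], head=1, tail=0, size=2
read(): buf=[_ _ 6], head=2, tail=0, size=1
write(52): buf=[52 _ 6], head=2, tail=1, size=2
write(12): buf=[52 12 6], head=2, tail=2, size=3
read(): buf=[52 12 _], head=0, tail=2, size=2
write(78): buf=[52 12 78], head=0, tail=0, size=3
read(): buf=[_ 12 78], head=1, tail=0, size=2
read(): buf=[_ _ 78], head=2, tail=0, size=1
write(24): buf=[24 _ 78], head=2, tail=1, size=2

Answer: 24 _ 78
2
1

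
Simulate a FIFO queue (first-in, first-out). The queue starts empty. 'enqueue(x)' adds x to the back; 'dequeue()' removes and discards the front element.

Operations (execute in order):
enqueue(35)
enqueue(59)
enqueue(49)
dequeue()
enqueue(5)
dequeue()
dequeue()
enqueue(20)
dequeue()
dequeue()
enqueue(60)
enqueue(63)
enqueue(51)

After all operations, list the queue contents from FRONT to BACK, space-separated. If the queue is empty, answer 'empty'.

enqueue(35): [35]
enqueue(59): [35, 59]
enqueue(49): [35, 59, 49]
dequeue(): [59, 49]
enqueue(5): [59, 49, 5]
dequeue(): [49, 5]
dequeue(): [5]
enqueue(20): [5, 20]
dequeue(): [20]
dequeue(): []
enqueue(60): [60]
enqueue(63): [60, 63]
enqueue(51): [60, 63, 51]

Answer: 60 63 51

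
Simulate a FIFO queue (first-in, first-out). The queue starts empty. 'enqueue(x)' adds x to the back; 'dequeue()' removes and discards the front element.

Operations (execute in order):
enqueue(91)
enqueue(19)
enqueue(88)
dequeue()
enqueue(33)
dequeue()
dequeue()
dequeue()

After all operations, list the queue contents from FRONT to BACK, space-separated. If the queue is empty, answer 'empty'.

enqueue(91): [91]
enqueue(19): [91, 19]
enqueue(88): [91, 19, 88]
dequeue(): [19, 88]
enqueue(33): [19, 88, 33]
dequeue(): [88, 33]
dequeue(): [33]
dequeue(): []

Answer: empty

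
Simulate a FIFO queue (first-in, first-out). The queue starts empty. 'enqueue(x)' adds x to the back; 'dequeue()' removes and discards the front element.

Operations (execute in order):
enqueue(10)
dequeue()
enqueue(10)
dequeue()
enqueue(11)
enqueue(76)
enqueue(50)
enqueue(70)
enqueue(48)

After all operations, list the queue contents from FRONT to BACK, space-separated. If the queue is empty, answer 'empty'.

Answer: 11 76 50 70 48

Derivation:
enqueue(10): [10]
dequeue(): []
enqueue(10): [10]
dequeue(): []
enqueue(11): [11]
enqueue(76): [11, 76]
enqueue(50): [11, 76, 50]
enqueue(70): [11, 76, 50, 70]
enqueue(48): [11, 76, 50, 70, 48]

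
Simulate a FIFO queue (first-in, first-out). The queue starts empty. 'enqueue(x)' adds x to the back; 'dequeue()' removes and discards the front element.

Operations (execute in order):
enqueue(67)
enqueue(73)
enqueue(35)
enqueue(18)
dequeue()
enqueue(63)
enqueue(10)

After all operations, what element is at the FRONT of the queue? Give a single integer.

Answer: 73

Derivation:
enqueue(67): queue = [67]
enqueue(73): queue = [67, 73]
enqueue(35): queue = [67, 73, 35]
enqueue(18): queue = [67, 73, 35, 18]
dequeue(): queue = [73, 35, 18]
enqueue(63): queue = [73, 35, 18, 63]
enqueue(10): queue = [73, 35, 18, 63, 10]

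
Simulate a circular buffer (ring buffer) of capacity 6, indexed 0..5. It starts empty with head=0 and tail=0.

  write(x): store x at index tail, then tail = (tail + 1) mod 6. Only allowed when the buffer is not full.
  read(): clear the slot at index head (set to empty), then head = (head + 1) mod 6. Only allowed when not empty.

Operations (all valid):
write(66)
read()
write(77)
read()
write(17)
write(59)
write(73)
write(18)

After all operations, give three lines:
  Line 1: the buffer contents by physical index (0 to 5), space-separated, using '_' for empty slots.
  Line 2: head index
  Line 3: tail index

Answer: _ _ 17 59 73 18
2
0

Derivation:
write(66): buf=[66 _ _ _ _ _], head=0, tail=1, size=1
read(): buf=[_ _ _ _ _ _], head=1, tail=1, size=0
write(77): buf=[_ 77 _ _ _ _], head=1, tail=2, size=1
read(): buf=[_ _ _ _ _ _], head=2, tail=2, size=0
write(17): buf=[_ _ 17 _ _ _], head=2, tail=3, size=1
write(59): buf=[_ _ 17 59 _ _], head=2, tail=4, size=2
write(73): buf=[_ _ 17 59 73 _], head=2, tail=5, size=3
write(18): buf=[_ _ 17 59 73 18], head=2, tail=0, size=4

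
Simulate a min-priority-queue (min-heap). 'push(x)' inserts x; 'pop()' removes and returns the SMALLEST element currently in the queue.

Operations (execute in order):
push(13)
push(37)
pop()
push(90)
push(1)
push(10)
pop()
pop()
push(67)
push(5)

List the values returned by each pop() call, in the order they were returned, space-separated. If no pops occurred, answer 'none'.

push(13): heap contents = [13]
push(37): heap contents = [13, 37]
pop() → 13: heap contents = [37]
push(90): heap contents = [37, 90]
push(1): heap contents = [1, 37, 90]
push(10): heap contents = [1, 10, 37, 90]
pop() → 1: heap contents = [10, 37, 90]
pop() → 10: heap contents = [37, 90]
push(67): heap contents = [37, 67, 90]
push(5): heap contents = [5, 37, 67, 90]

Answer: 13 1 10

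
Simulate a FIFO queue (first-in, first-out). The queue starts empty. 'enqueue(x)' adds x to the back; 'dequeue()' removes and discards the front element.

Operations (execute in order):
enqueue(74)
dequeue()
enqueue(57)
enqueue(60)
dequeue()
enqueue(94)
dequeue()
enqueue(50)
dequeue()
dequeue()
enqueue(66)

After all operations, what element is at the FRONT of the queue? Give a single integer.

enqueue(74): queue = [74]
dequeue(): queue = []
enqueue(57): queue = [57]
enqueue(60): queue = [57, 60]
dequeue(): queue = [60]
enqueue(94): queue = [60, 94]
dequeue(): queue = [94]
enqueue(50): queue = [94, 50]
dequeue(): queue = [50]
dequeue(): queue = []
enqueue(66): queue = [66]

Answer: 66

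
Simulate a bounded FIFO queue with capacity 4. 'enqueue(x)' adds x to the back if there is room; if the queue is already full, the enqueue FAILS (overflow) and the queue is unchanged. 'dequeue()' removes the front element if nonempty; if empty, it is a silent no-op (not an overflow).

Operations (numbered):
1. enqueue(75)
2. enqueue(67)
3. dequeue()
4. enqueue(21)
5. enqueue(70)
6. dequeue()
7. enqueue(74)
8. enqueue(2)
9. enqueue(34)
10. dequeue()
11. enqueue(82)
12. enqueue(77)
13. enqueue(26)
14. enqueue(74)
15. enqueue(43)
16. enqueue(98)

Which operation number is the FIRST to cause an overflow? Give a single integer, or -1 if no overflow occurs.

Answer: 9

Derivation:
1. enqueue(75): size=1
2. enqueue(67): size=2
3. dequeue(): size=1
4. enqueue(21): size=2
5. enqueue(70): size=3
6. dequeue(): size=2
7. enqueue(74): size=3
8. enqueue(2): size=4
9. enqueue(34): size=4=cap → OVERFLOW (fail)
10. dequeue(): size=3
11. enqueue(82): size=4
12. enqueue(77): size=4=cap → OVERFLOW (fail)
13. enqueue(26): size=4=cap → OVERFLOW (fail)
14. enqueue(74): size=4=cap → OVERFLOW (fail)
15. enqueue(43): size=4=cap → OVERFLOW (fail)
16. enqueue(98): size=4=cap → OVERFLOW (fail)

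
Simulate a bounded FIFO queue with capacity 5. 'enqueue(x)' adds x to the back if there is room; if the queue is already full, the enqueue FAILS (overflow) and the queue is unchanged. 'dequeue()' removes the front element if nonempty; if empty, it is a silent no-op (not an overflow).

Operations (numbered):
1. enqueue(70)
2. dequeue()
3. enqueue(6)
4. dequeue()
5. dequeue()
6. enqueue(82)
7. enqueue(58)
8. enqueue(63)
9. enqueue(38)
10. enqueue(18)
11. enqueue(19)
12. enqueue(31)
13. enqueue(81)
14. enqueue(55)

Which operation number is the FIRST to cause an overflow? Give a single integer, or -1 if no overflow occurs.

1. enqueue(70): size=1
2. dequeue(): size=0
3. enqueue(6): size=1
4. dequeue(): size=0
5. dequeue(): empty, no-op, size=0
6. enqueue(82): size=1
7. enqueue(58): size=2
8. enqueue(63): size=3
9. enqueue(38): size=4
10. enqueue(18): size=5
11. enqueue(19): size=5=cap → OVERFLOW (fail)
12. enqueue(31): size=5=cap → OVERFLOW (fail)
13. enqueue(81): size=5=cap → OVERFLOW (fail)
14. enqueue(55): size=5=cap → OVERFLOW (fail)

Answer: 11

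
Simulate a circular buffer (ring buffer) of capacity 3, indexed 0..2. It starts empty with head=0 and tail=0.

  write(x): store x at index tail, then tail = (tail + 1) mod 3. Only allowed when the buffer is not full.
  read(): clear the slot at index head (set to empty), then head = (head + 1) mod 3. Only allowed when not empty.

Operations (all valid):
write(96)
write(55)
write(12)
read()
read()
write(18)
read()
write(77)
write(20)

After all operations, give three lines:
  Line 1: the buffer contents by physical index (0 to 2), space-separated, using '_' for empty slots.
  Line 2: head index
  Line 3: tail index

write(96): buf=[96 _ _], head=0, tail=1, size=1
write(55): buf=[96 55 _], head=0, tail=2, size=2
write(12): buf=[96 55 12], head=0, tail=0, size=3
read(): buf=[_ 55 12], head=1, tail=0, size=2
read(): buf=[_ _ 12], head=2, tail=0, size=1
write(18): buf=[18 _ 12], head=2, tail=1, size=2
read(): buf=[18 _ _], head=0, tail=1, size=1
write(77): buf=[18 77 _], head=0, tail=2, size=2
write(20): buf=[18 77 20], head=0, tail=0, size=3

Answer: 18 77 20
0
0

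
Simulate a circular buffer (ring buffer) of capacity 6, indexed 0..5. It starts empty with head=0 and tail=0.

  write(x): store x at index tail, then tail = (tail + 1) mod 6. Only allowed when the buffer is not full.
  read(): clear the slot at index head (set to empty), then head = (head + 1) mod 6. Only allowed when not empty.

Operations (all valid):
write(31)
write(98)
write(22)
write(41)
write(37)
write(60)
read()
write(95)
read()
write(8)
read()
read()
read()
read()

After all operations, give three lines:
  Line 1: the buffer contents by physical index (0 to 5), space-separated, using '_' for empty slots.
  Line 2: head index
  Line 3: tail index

write(31): buf=[31 _ _ _ _ _], head=0, tail=1, size=1
write(98): buf=[31 98 _ _ _ _], head=0, tail=2, size=2
write(22): buf=[31 98 22 _ _ _], head=0, tail=3, size=3
write(41): buf=[31 98 22 41 _ _], head=0, tail=4, size=4
write(37): buf=[31 98 22 41 37 _], head=0, tail=5, size=5
write(60): buf=[31 98 22 41 37 60], head=0, tail=0, size=6
read(): buf=[_ 98 22 41 37 60], head=1, tail=0, size=5
write(95): buf=[95 98 22 41 37 60], head=1, tail=1, size=6
read(): buf=[95 _ 22 41 37 60], head=2, tail=1, size=5
write(8): buf=[95 8 22 41 37 60], head=2, tail=2, size=6
read(): buf=[95 8 _ 41 37 60], head=3, tail=2, size=5
read(): buf=[95 8 _ _ 37 60], head=4, tail=2, size=4
read(): buf=[95 8 _ _ _ 60], head=5, tail=2, size=3
read(): buf=[95 8 _ _ _ _], head=0, tail=2, size=2

Answer: 95 8 _ _ _ _
0
2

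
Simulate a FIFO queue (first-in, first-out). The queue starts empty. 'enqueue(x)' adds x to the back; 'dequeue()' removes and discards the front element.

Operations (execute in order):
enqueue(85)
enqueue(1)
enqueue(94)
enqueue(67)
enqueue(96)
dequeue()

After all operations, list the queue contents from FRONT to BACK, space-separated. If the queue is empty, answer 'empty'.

Answer: 1 94 67 96

Derivation:
enqueue(85): [85]
enqueue(1): [85, 1]
enqueue(94): [85, 1, 94]
enqueue(67): [85, 1, 94, 67]
enqueue(96): [85, 1, 94, 67, 96]
dequeue(): [1, 94, 67, 96]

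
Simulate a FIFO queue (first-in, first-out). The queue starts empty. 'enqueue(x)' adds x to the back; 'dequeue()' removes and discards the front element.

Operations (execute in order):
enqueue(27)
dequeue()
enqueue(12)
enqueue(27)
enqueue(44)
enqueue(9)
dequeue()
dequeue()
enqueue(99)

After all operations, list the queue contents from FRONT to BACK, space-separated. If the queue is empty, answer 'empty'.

enqueue(27): [27]
dequeue(): []
enqueue(12): [12]
enqueue(27): [12, 27]
enqueue(44): [12, 27, 44]
enqueue(9): [12, 27, 44, 9]
dequeue(): [27, 44, 9]
dequeue(): [44, 9]
enqueue(99): [44, 9, 99]

Answer: 44 9 99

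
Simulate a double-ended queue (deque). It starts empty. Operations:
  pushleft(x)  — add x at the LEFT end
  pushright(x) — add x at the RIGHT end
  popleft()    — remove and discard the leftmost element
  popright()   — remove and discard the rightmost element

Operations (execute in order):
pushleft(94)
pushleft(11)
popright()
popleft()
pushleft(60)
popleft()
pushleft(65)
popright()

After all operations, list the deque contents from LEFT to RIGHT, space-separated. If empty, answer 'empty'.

pushleft(94): [94]
pushleft(11): [11, 94]
popright(): [11]
popleft(): []
pushleft(60): [60]
popleft(): []
pushleft(65): [65]
popright(): []

Answer: empty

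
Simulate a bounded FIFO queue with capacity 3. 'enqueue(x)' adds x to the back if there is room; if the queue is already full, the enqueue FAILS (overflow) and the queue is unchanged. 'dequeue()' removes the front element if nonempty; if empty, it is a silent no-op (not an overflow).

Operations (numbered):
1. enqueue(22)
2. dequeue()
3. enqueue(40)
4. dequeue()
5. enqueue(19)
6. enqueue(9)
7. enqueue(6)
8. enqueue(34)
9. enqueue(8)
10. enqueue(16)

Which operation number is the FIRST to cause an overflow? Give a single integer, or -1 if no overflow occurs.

Answer: 8

Derivation:
1. enqueue(22): size=1
2. dequeue(): size=0
3. enqueue(40): size=1
4. dequeue(): size=0
5. enqueue(19): size=1
6. enqueue(9): size=2
7. enqueue(6): size=3
8. enqueue(34): size=3=cap → OVERFLOW (fail)
9. enqueue(8): size=3=cap → OVERFLOW (fail)
10. enqueue(16): size=3=cap → OVERFLOW (fail)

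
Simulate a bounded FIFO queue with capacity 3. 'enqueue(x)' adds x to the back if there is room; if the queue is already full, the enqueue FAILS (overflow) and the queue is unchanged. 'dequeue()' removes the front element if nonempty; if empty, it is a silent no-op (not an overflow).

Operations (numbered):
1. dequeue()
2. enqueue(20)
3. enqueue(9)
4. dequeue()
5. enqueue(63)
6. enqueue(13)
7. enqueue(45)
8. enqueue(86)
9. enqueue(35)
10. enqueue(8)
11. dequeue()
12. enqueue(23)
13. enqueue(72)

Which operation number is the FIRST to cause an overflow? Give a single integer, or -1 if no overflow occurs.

Answer: 7

Derivation:
1. dequeue(): empty, no-op, size=0
2. enqueue(20): size=1
3. enqueue(9): size=2
4. dequeue(): size=1
5. enqueue(63): size=2
6. enqueue(13): size=3
7. enqueue(45): size=3=cap → OVERFLOW (fail)
8. enqueue(86): size=3=cap → OVERFLOW (fail)
9. enqueue(35): size=3=cap → OVERFLOW (fail)
10. enqueue(8): size=3=cap → OVERFLOW (fail)
11. dequeue(): size=2
12. enqueue(23): size=3
13. enqueue(72): size=3=cap → OVERFLOW (fail)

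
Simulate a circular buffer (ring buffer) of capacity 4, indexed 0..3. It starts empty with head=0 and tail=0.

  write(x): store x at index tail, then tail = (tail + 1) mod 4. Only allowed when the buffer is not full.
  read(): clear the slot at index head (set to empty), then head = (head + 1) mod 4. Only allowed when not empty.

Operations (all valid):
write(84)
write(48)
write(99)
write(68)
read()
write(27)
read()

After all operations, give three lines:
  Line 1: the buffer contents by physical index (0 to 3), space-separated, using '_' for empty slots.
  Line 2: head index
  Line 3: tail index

Answer: 27 _ 99 68
2
1

Derivation:
write(84): buf=[84 _ _ _], head=0, tail=1, size=1
write(48): buf=[84 48 _ _], head=0, tail=2, size=2
write(99): buf=[84 48 99 _], head=0, tail=3, size=3
write(68): buf=[84 48 99 68], head=0, tail=0, size=4
read(): buf=[_ 48 99 68], head=1, tail=0, size=3
write(27): buf=[27 48 99 68], head=1, tail=1, size=4
read(): buf=[27 _ 99 68], head=2, tail=1, size=3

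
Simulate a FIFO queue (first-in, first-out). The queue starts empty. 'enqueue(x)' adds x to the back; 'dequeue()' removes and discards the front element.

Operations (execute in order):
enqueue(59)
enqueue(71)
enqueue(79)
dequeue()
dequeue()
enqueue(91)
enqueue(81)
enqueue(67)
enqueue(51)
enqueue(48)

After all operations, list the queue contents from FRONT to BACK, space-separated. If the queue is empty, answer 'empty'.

Answer: 79 91 81 67 51 48

Derivation:
enqueue(59): [59]
enqueue(71): [59, 71]
enqueue(79): [59, 71, 79]
dequeue(): [71, 79]
dequeue(): [79]
enqueue(91): [79, 91]
enqueue(81): [79, 91, 81]
enqueue(67): [79, 91, 81, 67]
enqueue(51): [79, 91, 81, 67, 51]
enqueue(48): [79, 91, 81, 67, 51, 48]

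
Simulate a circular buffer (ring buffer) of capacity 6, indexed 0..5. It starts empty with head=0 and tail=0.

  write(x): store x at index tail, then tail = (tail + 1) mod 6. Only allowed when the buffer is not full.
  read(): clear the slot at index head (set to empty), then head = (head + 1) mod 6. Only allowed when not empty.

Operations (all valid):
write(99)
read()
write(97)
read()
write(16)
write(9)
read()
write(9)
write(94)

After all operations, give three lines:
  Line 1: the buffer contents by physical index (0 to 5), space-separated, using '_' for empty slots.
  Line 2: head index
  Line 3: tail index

write(99): buf=[99 _ _ _ _ _], head=0, tail=1, size=1
read(): buf=[_ _ _ _ _ _], head=1, tail=1, size=0
write(97): buf=[_ 97 _ _ _ _], head=1, tail=2, size=1
read(): buf=[_ _ _ _ _ _], head=2, tail=2, size=0
write(16): buf=[_ _ 16 _ _ _], head=2, tail=3, size=1
write(9): buf=[_ _ 16 9 _ _], head=2, tail=4, size=2
read(): buf=[_ _ _ 9 _ _], head=3, tail=4, size=1
write(9): buf=[_ _ _ 9 9 _], head=3, tail=5, size=2
write(94): buf=[_ _ _ 9 9 94], head=3, tail=0, size=3

Answer: _ _ _ 9 9 94
3
0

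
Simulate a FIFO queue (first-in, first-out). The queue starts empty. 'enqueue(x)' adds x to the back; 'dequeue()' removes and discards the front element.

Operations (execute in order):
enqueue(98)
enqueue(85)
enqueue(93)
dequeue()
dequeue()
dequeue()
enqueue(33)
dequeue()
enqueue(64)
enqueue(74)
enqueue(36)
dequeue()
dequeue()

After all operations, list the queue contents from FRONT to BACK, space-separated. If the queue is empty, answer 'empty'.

Answer: 36

Derivation:
enqueue(98): [98]
enqueue(85): [98, 85]
enqueue(93): [98, 85, 93]
dequeue(): [85, 93]
dequeue(): [93]
dequeue(): []
enqueue(33): [33]
dequeue(): []
enqueue(64): [64]
enqueue(74): [64, 74]
enqueue(36): [64, 74, 36]
dequeue(): [74, 36]
dequeue(): [36]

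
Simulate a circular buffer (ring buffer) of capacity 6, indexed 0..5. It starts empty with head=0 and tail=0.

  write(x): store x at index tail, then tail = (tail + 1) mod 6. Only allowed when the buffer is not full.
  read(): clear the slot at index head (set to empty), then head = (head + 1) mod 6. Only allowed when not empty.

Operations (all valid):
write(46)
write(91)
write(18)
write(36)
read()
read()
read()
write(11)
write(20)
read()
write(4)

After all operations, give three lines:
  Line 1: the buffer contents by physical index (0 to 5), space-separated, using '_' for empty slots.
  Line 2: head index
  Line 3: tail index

write(46): buf=[46 _ _ _ _ _], head=0, tail=1, size=1
write(91): buf=[46 91 _ _ _ _], head=0, tail=2, size=2
write(18): buf=[46 91 18 _ _ _], head=0, tail=3, size=3
write(36): buf=[46 91 18 36 _ _], head=0, tail=4, size=4
read(): buf=[_ 91 18 36 _ _], head=1, tail=4, size=3
read(): buf=[_ _ 18 36 _ _], head=2, tail=4, size=2
read(): buf=[_ _ _ 36 _ _], head=3, tail=4, size=1
write(11): buf=[_ _ _ 36 11 _], head=3, tail=5, size=2
write(20): buf=[_ _ _ 36 11 20], head=3, tail=0, size=3
read(): buf=[_ _ _ _ 11 20], head=4, tail=0, size=2
write(4): buf=[4 _ _ _ 11 20], head=4, tail=1, size=3

Answer: 4 _ _ _ 11 20
4
1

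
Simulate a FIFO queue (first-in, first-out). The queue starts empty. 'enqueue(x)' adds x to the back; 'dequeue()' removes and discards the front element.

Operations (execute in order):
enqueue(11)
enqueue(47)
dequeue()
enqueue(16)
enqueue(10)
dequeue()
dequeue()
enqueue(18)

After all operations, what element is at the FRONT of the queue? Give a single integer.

enqueue(11): queue = [11]
enqueue(47): queue = [11, 47]
dequeue(): queue = [47]
enqueue(16): queue = [47, 16]
enqueue(10): queue = [47, 16, 10]
dequeue(): queue = [16, 10]
dequeue(): queue = [10]
enqueue(18): queue = [10, 18]

Answer: 10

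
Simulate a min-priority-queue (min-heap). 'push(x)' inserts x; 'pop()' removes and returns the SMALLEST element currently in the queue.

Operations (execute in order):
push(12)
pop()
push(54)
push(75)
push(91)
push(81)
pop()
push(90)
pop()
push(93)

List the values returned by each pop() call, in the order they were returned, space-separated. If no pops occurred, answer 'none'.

Answer: 12 54 75

Derivation:
push(12): heap contents = [12]
pop() → 12: heap contents = []
push(54): heap contents = [54]
push(75): heap contents = [54, 75]
push(91): heap contents = [54, 75, 91]
push(81): heap contents = [54, 75, 81, 91]
pop() → 54: heap contents = [75, 81, 91]
push(90): heap contents = [75, 81, 90, 91]
pop() → 75: heap contents = [81, 90, 91]
push(93): heap contents = [81, 90, 91, 93]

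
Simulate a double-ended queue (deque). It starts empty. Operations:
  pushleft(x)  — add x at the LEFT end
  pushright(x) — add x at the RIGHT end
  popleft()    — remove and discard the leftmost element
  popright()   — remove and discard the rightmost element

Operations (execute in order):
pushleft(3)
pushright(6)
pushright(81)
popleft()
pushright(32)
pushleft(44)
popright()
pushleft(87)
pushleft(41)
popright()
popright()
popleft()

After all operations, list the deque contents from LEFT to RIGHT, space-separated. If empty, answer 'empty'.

Answer: 87 44

Derivation:
pushleft(3): [3]
pushright(6): [3, 6]
pushright(81): [3, 6, 81]
popleft(): [6, 81]
pushright(32): [6, 81, 32]
pushleft(44): [44, 6, 81, 32]
popright(): [44, 6, 81]
pushleft(87): [87, 44, 6, 81]
pushleft(41): [41, 87, 44, 6, 81]
popright(): [41, 87, 44, 6]
popright(): [41, 87, 44]
popleft(): [87, 44]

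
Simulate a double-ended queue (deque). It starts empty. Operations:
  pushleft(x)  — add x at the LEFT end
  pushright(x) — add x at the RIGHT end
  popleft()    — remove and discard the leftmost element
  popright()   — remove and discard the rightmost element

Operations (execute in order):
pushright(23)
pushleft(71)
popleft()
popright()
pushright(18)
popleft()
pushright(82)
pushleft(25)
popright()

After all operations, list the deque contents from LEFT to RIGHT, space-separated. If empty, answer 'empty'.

pushright(23): [23]
pushleft(71): [71, 23]
popleft(): [23]
popright(): []
pushright(18): [18]
popleft(): []
pushright(82): [82]
pushleft(25): [25, 82]
popright(): [25]

Answer: 25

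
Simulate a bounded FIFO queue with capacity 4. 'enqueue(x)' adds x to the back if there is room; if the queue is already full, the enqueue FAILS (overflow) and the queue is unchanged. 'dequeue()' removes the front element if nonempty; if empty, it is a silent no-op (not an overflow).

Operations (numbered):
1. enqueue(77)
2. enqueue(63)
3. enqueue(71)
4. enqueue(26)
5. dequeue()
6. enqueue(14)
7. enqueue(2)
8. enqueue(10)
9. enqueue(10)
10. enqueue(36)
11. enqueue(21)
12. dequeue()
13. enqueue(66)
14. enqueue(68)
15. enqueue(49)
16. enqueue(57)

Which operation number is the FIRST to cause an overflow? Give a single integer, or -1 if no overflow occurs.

Answer: 7

Derivation:
1. enqueue(77): size=1
2. enqueue(63): size=2
3. enqueue(71): size=3
4. enqueue(26): size=4
5. dequeue(): size=3
6. enqueue(14): size=4
7. enqueue(2): size=4=cap → OVERFLOW (fail)
8. enqueue(10): size=4=cap → OVERFLOW (fail)
9. enqueue(10): size=4=cap → OVERFLOW (fail)
10. enqueue(36): size=4=cap → OVERFLOW (fail)
11. enqueue(21): size=4=cap → OVERFLOW (fail)
12. dequeue(): size=3
13. enqueue(66): size=4
14. enqueue(68): size=4=cap → OVERFLOW (fail)
15. enqueue(49): size=4=cap → OVERFLOW (fail)
16. enqueue(57): size=4=cap → OVERFLOW (fail)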